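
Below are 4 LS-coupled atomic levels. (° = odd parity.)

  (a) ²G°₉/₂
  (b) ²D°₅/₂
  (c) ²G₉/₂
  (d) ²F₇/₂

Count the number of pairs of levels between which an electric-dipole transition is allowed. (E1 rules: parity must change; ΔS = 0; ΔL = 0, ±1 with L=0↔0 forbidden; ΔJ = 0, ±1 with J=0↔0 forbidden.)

3

(a)–(b): forbidden (parity, ΔL, ΔJ).
(a)–(c): allowed.
(a)–(d): allowed.
(b)–(c): forbidden (ΔL, ΔJ).
(b)–(d): allowed.
(c)–(d): forbidden (parity).
Allowed pairs: 3 of 6.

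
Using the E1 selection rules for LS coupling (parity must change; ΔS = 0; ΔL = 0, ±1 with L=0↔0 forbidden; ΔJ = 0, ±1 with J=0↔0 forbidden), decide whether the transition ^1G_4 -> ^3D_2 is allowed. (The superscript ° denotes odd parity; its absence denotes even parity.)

forbidden

Reading off the term symbols: S 0→1, L 4→2, J 4→2, parity even→even.
ΔS = 0: S: 0 → 1 — ✗.
ΔJ = 0, ±1 (not J=0↔0): J: 4 → 2, ΔJ = -2 — ✗.
Parity must change: even → even — ✗.
ΔL = 0, ±1 (not L=0↔0): L: 4 → 2, ΔL = -2 — ✗.
Rule(s) violated: parity, ΔS, ΔL, ΔJ.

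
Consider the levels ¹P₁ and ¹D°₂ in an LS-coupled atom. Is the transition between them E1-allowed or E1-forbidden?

allowed

ΔJ = 0, ±1 (not J=0↔0): J: 1 → 2, ΔJ = +1 — satisfied.
Parity must change: even → odd — satisfied.
ΔL = 0, ±1 (not L=0↔0): L: 1 → 2, ΔL = +1 — satisfied.
ΔS = 0: S: 0 → 0 — satisfied.
All four E1 rules are satisfied.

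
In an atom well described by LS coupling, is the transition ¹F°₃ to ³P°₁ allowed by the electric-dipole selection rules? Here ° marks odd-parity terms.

forbidden

Reading off the term symbols: S 0→1, L 3→1, J 3→1, parity odd→odd.
Parity must change: odd → odd — fails.
ΔS = 0: S: 0 → 1 — fails.
ΔL = 0, ±1 (not L=0↔0): L: 3 → 1, ΔL = -2 — fails.
ΔJ = 0, ±1 (not J=0↔0): J: 3 → 1, ΔJ = -2 — fails.
Rule(s) violated: parity, ΔS, ΔL, ΔJ.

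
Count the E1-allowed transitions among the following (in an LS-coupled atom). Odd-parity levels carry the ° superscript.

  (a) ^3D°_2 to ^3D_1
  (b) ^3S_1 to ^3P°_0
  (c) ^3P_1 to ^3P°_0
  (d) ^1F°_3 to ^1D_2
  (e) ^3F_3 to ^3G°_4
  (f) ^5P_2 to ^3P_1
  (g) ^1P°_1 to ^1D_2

6

(a) allowed
(b) allowed
(c) allowed
(d) allowed
(e) allowed
(f) forbidden (parity, ΔS fail)
(g) allowed
Total allowed: 6 of 7.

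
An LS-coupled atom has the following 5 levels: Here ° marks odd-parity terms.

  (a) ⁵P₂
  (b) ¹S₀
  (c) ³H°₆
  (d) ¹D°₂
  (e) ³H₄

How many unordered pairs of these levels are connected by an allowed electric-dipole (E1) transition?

(a)–(b): forbidden (parity, ΔS, ΔJ).
(a)–(c): forbidden (ΔS, ΔL, ΔJ).
(a)–(d): forbidden (ΔS).
(a)–(e): forbidden (parity, ΔS, ΔL, ΔJ).
(b)–(c): forbidden (ΔS, ΔL, ΔJ).
(b)–(d): forbidden (ΔL, ΔJ).
(b)–(e): forbidden (parity, ΔS, ΔL, ΔJ).
(c)–(d): forbidden (parity, ΔS, ΔL, ΔJ).
(c)–(e): forbidden (ΔJ).
(d)–(e): forbidden (ΔS, ΔL, ΔJ).
Allowed pairs: 0 of 10.

0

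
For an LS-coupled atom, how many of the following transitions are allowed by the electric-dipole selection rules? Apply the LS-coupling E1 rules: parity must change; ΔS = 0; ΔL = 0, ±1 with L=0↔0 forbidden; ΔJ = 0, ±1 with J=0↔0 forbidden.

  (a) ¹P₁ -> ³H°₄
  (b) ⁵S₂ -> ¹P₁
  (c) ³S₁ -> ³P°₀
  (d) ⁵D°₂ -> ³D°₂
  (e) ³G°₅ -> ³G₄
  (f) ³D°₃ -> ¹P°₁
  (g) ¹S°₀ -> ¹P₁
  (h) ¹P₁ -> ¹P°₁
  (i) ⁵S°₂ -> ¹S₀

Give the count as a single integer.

4

(a) forbidden (ΔS, ΔL, ΔJ fail)
(b) forbidden (parity, ΔS fail)
(c) allowed
(d) forbidden (parity, ΔS fail)
(e) allowed
(f) forbidden (parity, ΔS, ΔJ fail)
(g) allowed
(h) allowed
(i) forbidden (ΔS, ΔL, ΔJ fail)
Total allowed: 4 of 9.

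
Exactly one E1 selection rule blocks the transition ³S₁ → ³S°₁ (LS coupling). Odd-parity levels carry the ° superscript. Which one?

ΔL = 0, ±1 (not L=0↔0): L: 0 → 0, ΔL = +0 — fails.
ΔJ = 0, ±1 (not J=0↔0): J: 1 → 1, ΔJ = +0 — passes.
ΔS = 0: S: 1 → 1 — passes.
Parity must change: even → odd — passes.

the L=0 ↔ L=0 exclusion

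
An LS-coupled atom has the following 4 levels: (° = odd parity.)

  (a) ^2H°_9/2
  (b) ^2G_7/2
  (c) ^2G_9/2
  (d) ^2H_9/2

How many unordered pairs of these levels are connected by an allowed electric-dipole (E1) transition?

3

(a)–(b): allowed.
(a)–(c): allowed.
(a)–(d): allowed.
(b)–(c): forbidden (parity).
(b)–(d): forbidden (parity).
(c)–(d): forbidden (parity).
Allowed pairs: 3 of 6.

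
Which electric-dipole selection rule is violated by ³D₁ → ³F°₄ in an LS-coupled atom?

the ΔJ = 0, ±1 rule

Reading off the term symbols: S 1→1, L 2→3, J 1→4, parity even→odd.
Parity must change: even → odd — ✓.
ΔS = 0: S: 1 → 1 — ✓.
ΔL = 0, ±1 (not L=0↔0): L: 2 → 3, ΔL = +1 — ✓.
ΔJ = 0, ±1 (not J=0↔0): J: 1 → 4, ΔJ = +3 — ✗.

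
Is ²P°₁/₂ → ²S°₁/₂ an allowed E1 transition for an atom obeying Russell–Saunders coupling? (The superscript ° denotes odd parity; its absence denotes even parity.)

forbidden

Initial level: S=1/2, L=1, J=1/2, parity odd. Final level: S=1/2, L=0, J=1/2, parity odd.
Parity must change: odd → odd — ✗.
ΔS = 0: S: 1/2 → 1/2 — ✓.
ΔL = 0, ±1 (not L=0↔0): L: 1 → 0, ΔL = -1 — ✓.
ΔJ = 0, ±1 (not J=0↔0): J: 1/2 → 1/2, ΔJ = +0 — ✓.
Rule(s) violated: parity.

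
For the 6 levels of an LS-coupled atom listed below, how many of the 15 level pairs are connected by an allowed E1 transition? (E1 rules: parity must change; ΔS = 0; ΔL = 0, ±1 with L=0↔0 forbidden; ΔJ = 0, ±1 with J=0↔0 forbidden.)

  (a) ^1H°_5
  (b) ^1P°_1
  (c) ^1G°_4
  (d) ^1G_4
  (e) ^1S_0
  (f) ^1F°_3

4

(a)–(b): forbidden (parity, ΔL, ΔJ).
(a)–(c): forbidden (parity).
(a)–(d): allowed.
(a)–(e): forbidden (ΔL, ΔJ).
(a)–(f): forbidden (parity, ΔL, ΔJ).
(b)–(c): forbidden (parity, ΔL, ΔJ).
(b)–(d): forbidden (ΔL, ΔJ).
(b)–(e): allowed.
(b)–(f): forbidden (parity, ΔL, ΔJ).
(c)–(d): allowed.
(c)–(e): forbidden (ΔL, ΔJ).
(c)–(f): forbidden (parity).
(d)–(e): forbidden (parity, ΔL, ΔJ).
(d)–(f): allowed.
(e)–(f): forbidden (ΔL, ΔJ).
Allowed pairs: 4 of 15.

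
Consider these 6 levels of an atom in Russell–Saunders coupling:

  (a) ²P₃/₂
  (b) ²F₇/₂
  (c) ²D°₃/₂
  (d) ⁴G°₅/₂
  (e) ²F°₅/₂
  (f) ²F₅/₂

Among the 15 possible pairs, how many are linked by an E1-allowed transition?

4

(a)–(b): forbidden (parity, ΔL, ΔJ).
(a)–(c): allowed.
(a)–(d): forbidden (ΔS, ΔL).
(a)–(e): forbidden (ΔL).
(a)–(f): forbidden (parity, ΔL).
(b)–(c): forbidden (ΔJ).
(b)–(d): forbidden (ΔS).
(b)–(e): allowed.
(b)–(f): forbidden (parity).
(c)–(d): forbidden (parity, ΔS, ΔL).
(c)–(e): forbidden (parity).
(c)–(f): allowed.
(d)–(e): forbidden (parity, ΔS).
(d)–(f): forbidden (ΔS).
(e)–(f): allowed.
Allowed pairs: 4 of 15.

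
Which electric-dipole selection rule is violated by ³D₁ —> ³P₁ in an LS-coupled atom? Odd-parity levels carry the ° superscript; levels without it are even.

Reading off the term symbols: S 1→1, L 2→1, J 1→1, parity even→even.
Parity must change: even → even — fails.
ΔJ = 0, ±1 (not J=0↔0): J: 1 → 1, ΔJ = +0 — passes.
ΔS = 0: S: 1 → 1 — passes.
ΔL = 0, ±1 (not L=0↔0): L: 2 → 1, ΔL = -1 — passes.

parity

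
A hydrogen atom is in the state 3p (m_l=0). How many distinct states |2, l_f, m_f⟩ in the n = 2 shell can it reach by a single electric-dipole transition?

E1 requires Δl = ±1, so l_f ∈ {0, 2}; with 0 ≤ l_f ≤ n_f−1 = 1, the allowed l_f values are {0}.
For l_f = 0: m_f ∈ {m_i−1, m_i, m_i+1} ∩ [−0, 0] = {0} → 1 state.
Total: 1.

1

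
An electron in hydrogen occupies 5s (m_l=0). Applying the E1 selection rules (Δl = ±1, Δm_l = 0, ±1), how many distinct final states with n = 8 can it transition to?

3

E1 requires Δl = ±1, so l_f ∈ {-1, 1}; with 0 ≤ l_f ≤ n_f−1 = 7, the allowed l_f values are {1}.
For l_f = 1: m_f ∈ {m_i−1, m_i, m_i+1} ∩ [−1, 1] = {-1, 0, 1} → 3 states.
Total: 3.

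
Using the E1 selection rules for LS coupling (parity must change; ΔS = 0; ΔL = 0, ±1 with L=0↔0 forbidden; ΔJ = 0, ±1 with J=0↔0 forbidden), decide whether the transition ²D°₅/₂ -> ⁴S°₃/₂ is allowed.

forbidden

Reading off the term symbols: S 1/2→3/2, L 2→0, J 5/2→3/2, parity odd→odd.
Parity must change: odd → odd — violated.
ΔS = 0: S: 1/2 → 3/2 — violated.
ΔL = 0, ±1 (not L=0↔0): L: 2 → 0, ΔL = -2 — violated.
ΔJ = 0, ±1 (not J=0↔0): J: 5/2 → 3/2, ΔJ = -1 — satisfied.
Rule(s) violated: parity, ΔS, ΔL.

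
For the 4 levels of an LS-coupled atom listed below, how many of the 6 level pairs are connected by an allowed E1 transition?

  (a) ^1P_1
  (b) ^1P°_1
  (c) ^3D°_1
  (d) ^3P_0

2

(a)–(b): allowed.
(a)–(c): forbidden (ΔS).
(a)–(d): forbidden (parity, ΔS).
(b)–(c): forbidden (parity, ΔS).
(b)–(d): forbidden (ΔS).
(c)–(d): allowed.
Allowed pairs: 2 of 6.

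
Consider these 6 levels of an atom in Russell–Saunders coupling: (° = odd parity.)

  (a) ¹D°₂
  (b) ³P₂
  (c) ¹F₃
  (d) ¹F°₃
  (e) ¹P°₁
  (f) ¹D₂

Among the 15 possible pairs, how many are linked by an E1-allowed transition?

(a)–(b): forbidden (ΔS).
(a)–(c): allowed.
(a)–(d): forbidden (parity).
(a)–(e): forbidden (parity).
(a)–(f): allowed.
(b)–(c): forbidden (parity, ΔS, ΔL).
(b)–(d): forbidden (ΔS, ΔL).
(b)–(e): forbidden (ΔS).
(b)–(f): forbidden (parity, ΔS).
(c)–(d): allowed.
(c)–(e): forbidden (ΔL, ΔJ).
(c)–(f): forbidden (parity).
(d)–(e): forbidden (parity, ΔL, ΔJ).
(d)–(f): allowed.
(e)–(f): allowed.
Allowed pairs: 5 of 15.

5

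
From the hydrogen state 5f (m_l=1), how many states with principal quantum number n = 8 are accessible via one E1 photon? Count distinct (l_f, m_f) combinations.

E1 requires Δl = ±1, so l_f ∈ {2, 4}; with 0 ≤ l_f ≤ n_f−1 = 7, the allowed l_f values are {2, 4}.
For l_f = 2: m_f ∈ {m_i−1, m_i, m_i+1} ∩ [−2, 2] = {0, 1, 2} → 3 states.
For l_f = 4: m_f ∈ {m_i−1, m_i, m_i+1} ∩ [−4, 4] = {0, 1, 2} → 3 states.
Total: 6.

6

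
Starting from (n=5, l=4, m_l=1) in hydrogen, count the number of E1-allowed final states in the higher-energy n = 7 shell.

6

E1 requires Δl = ±1, so l_f ∈ {3, 5}; with 0 ≤ l_f ≤ n_f−1 = 6, the allowed l_f values are {3, 5}.
For l_f = 3: m_f ∈ {m_i−1, m_i, m_i+1} ∩ [−3, 3] = {0, 1, 2} → 3 states.
For l_f = 5: m_f ∈ {m_i−1, m_i, m_i+1} ∩ [−5, 5] = {0, 1, 2} → 3 states.
Total: 6.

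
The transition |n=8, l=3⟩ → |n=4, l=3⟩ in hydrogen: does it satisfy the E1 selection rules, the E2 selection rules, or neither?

Δl = 3 − 3 = +0; l_i + l_f = 6.
E1 (Δl = ±1): not satisfied.
E2 (Δl = 0,±2, l_i+l_f ≥ 2): satisfied.

E2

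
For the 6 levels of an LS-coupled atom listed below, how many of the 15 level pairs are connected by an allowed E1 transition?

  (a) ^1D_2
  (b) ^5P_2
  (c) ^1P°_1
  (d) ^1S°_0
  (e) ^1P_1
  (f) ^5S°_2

(a)–(b): forbidden (parity, ΔS).
(a)–(c): allowed.
(a)–(d): forbidden (ΔL, ΔJ).
(a)–(e): forbidden (parity).
(a)–(f): forbidden (ΔS, ΔL).
(b)–(c): forbidden (ΔS).
(b)–(d): forbidden (ΔS, ΔJ).
(b)–(e): forbidden (parity, ΔS).
(b)–(f): allowed.
(c)–(d): forbidden (parity).
(c)–(e): allowed.
(c)–(f): forbidden (parity, ΔS).
(d)–(e): allowed.
(d)–(f): forbidden (parity, ΔS, ΔL, ΔJ).
(e)–(f): forbidden (ΔS).
Allowed pairs: 4 of 15.

4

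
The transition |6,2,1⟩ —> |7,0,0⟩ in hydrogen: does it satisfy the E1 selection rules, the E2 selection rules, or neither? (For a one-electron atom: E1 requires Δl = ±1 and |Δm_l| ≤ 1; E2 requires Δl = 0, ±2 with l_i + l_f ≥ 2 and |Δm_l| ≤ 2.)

E2

Δl = 0 − 2 = -2; l_i + l_f = 2.
Δm_l = -1.
E1 (Δl = ±1, |Δm_l| ≤ 1): not satisfied.
E2 (Δl = 0,±2, l_i+l_f ≥ 2, |Δm_l| ≤ 2): satisfied.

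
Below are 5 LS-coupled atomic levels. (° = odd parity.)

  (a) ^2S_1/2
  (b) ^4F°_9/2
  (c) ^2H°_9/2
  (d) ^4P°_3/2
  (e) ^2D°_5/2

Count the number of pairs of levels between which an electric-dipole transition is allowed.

(a)–(b): forbidden (ΔS, ΔL, ΔJ).
(a)–(c): forbidden (ΔL, ΔJ).
(a)–(d): forbidden (ΔS).
(a)–(e): forbidden (ΔL, ΔJ).
(b)–(c): forbidden (parity, ΔS, ΔL).
(b)–(d): forbidden (parity, ΔL, ΔJ).
(b)–(e): forbidden (parity, ΔS, ΔJ).
(c)–(d): forbidden (parity, ΔS, ΔL, ΔJ).
(c)–(e): forbidden (parity, ΔL, ΔJ).
(d)–(e): forbidden (parity, ΔS).
Allowed pairs: 0 of 10.

0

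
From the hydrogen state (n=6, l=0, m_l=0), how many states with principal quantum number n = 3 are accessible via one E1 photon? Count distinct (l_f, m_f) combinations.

E1 requires Δl = ±1, so l_f ∈ {-1, 1}; with 0 ≤ l_f ≤ n_f−1 = 2, the allowed l_f values are {1}.
For l_f = 1: m_f ∈ {m_i−1, m_i, m_i+1} ∩ [−1, 1] = {-1, 0, 1} → 3 states.
Total: 3.

3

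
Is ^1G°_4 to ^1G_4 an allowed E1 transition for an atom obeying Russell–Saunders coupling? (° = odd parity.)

allowed

Reading off the term symbols: S 0→0, L 4→4, J 4→4, parity odd→even.
Parity must change: odd → even — ok.
ΔL = 0, ±1 (not L=0↔0): L: 4 → 4, ΔL = +0 — ok.
ΔJ = 0, ±1 (not J=0↔0): J: 4 → 4, ΔJ = +0 — ok.
ΔS = 0: S: 0 → 0 — ok.
All four E1 rules are satisfied.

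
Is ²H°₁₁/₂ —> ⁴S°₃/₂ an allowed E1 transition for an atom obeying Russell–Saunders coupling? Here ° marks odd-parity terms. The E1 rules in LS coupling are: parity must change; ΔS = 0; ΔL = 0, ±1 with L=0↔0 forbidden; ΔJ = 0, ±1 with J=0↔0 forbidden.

Parity must change: odd → odd — ✗.
ΔS = 0: S: 1/2 → 3/2 — ✗.
ΔL = 0, ±1 (not L=0↔0): L: 5 → 0, ΔL = -5 — ✗.
ΔJ = 0, ±1 (not J=0↔0): J: 11/2 → 3/2, ΔJ = -4 — ✗.
Rule(s) violated: parity, ΔS, ΔL, ΔJ.

forbidden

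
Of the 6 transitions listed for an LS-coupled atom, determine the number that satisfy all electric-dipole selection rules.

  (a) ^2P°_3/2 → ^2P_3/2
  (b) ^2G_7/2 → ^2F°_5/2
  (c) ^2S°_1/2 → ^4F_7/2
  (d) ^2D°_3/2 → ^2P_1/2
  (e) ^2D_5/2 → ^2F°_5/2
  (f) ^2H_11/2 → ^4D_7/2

4

(a) allowed
(b) allowed
(c) forbidden (ΔS, ΔL, ΔJ fail)
(d) allowed
(e) allowed
(f) forbidden (parity, ΔS, ΔL, ΔJ fail)
Total allowed: 4 of 6.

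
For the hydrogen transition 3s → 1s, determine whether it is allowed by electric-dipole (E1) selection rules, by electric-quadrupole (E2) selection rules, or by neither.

neither

Δl = 0 − 0 = +0; l_i + l_f = 0.
E1 (Δl = ±1): not satisfied.
E2 (Δl = 0,±2, l_i+l_f ≥ 2): not satisfied.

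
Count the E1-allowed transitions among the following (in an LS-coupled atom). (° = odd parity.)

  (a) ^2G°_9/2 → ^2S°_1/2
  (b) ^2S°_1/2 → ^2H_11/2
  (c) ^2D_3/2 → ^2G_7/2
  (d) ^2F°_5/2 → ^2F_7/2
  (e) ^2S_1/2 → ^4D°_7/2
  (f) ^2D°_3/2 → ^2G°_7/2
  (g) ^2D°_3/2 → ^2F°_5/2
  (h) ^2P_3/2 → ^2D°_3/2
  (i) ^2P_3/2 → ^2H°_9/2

2

(a) forbidden (parity, ΔL, ΔJ fail)
(b) forbidden (ΔL, ΔJ fail)
(c) forbidden (parity, ΔL, ΔJ fail)
(d) allowed
(e) forbidden (ΔS, ΔL, ΔJ fail)
(f) forbidden (parity, ΔL, ΔJ fail)
(g) forbidden (parity fails)
(h) allowed
(i) forbidden (ΔL, ΔJ fail)
Total allowed: 2 of 9.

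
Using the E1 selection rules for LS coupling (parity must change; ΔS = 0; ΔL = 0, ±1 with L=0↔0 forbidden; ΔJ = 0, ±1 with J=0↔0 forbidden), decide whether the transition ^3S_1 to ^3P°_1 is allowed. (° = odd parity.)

allowed

Reading off the term symbols: S 1→1, L 0→1, J 1→1, parity even→odd.
ΔS = 0: S: 1 → 1 — ✓.
Parity must change: even → odd — ✓.
ΔL = 0, ±1 (not L=0↔0): L: 0 → 1, ΔL = +1 — ✓.
ΔJ = 0, ±1 (not J=0↔0): J: 1 → 1, ΔJ = +0 — ✓.
All four E1 rules are satisfied.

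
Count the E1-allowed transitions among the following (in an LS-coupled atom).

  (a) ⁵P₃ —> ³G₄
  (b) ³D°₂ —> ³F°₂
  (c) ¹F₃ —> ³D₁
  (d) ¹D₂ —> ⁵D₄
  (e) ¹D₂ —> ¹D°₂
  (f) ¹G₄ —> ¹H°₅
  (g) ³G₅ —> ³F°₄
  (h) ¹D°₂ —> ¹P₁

4

(a) forbidden (parity, ΔS, ΔL fail)
(b) forbidden (parity fails)
(c) forbidden (parity, ΔS, ΔJ fail)
(d) forbidden (parity, ΔS, ΔJ fail)
(e) allowed
(f) allowed
(g) allowed
(h) allowed
Total allowed: 4 of 8.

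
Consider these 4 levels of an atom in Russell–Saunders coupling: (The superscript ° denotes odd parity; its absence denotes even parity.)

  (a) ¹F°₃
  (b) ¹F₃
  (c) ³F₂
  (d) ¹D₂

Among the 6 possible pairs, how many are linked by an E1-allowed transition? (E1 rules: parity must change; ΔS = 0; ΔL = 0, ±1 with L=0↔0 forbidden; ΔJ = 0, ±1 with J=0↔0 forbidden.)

2

(a)–(b): allowed.
(a)–(c): forbidden (ΔS).
(a)–(d): allowed.
(b)–(c): forbidden (parity, ΔS).
(b)–(d): forbidden (parity).
(c)–(d): forbidden (parity, ΔS).
Allowed pairs: 2 of 6.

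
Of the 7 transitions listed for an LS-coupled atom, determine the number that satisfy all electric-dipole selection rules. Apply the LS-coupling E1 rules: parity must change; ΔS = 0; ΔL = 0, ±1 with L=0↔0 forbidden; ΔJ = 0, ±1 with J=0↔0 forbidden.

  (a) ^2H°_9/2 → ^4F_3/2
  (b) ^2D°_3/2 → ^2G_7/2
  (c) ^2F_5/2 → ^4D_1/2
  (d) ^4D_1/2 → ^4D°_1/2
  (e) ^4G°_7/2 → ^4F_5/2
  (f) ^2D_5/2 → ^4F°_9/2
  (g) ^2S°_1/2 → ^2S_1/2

2

(a) forbidden (ΔS, ΔL, ΔJ fail)
(b) forbidden (ΔL, ΔJ fail)
(c) forbidden (parity, ΔS, ΔJ fail)
(d) allowed
(e) allowed
(f) forbidden (ΔS, ΔJ fail)
(g) forbidden (ΔL fails)
Total allowed: 2 of 7.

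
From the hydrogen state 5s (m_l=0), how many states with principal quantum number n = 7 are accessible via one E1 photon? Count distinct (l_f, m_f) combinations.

3

E1 requires Δl = ±1, so l_f ∈ {-1, 1}; with 0 ≤ l_f ≤ n_f−1 = 6, the allowed l_f values are {1}.
For l_f = 1: m_f ∈ {m_i−1, m_i, m_i+1} ∩ [−1, 1] = {-1, 0, 1} → 3 states.
Total: 3.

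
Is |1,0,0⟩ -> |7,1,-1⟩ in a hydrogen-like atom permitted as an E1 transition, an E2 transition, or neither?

Δl = 1 − 0 = +1; l_i + l_f = 1.
Δm_l = -1.
E1 (Δl = ±1, |Δm_l| ≤ 1): satisfied.
E2 (Δl = 0,±2, l_i+l_f ≥ 2, |Δm_l| ≤ 2): not satisfied.

E1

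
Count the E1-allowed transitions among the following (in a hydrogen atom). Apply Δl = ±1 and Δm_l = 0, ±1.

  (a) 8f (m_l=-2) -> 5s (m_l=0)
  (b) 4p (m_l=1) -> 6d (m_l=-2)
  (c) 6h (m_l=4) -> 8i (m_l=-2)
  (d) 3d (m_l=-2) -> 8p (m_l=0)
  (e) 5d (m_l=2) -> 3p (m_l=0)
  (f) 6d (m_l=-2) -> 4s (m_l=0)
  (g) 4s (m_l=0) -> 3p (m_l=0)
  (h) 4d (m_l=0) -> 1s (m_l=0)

1

(a) forbidden — Δl = -3 (E1 requires Δl = ±1); Δm_l = +2 (E1 requires Δm_l = 0, ±1)
(b) forbidden — Δm_l = -3 (E1 requires Δm_l = 0, ±1)
(c) forbidden — Δm_l = -6 (E1 requires Δm_l = 0, ±1)
(d) forbidden — Δm_l = +2 (E1 requires Δm_l = 0, ±1)
(e) forbidden — Δm_l = -2 (E1 requires Δm_l = 0, ±1)
(f) forbidden — Δl = -2 (E1 requires Δl = ±1); Δm_l = +2 (E1 requires Δm_l = 0, ±1)
(g) allowed
(h) forbidden — Δl = -2 (E1 requires Δl = ±1)
Total allowed: 1 of 8.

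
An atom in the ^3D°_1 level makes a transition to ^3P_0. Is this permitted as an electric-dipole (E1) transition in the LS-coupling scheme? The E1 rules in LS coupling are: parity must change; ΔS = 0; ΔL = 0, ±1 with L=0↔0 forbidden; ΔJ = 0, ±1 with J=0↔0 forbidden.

Initial level: S=1, L=2, J=1, parity odd. Final level: S=1, L=1, J=0, parity even.
Parity must change: odd → even — satisfied.
ΔS = 0: S: 1 → 1 — satisfied.
ΔL = 0, ±1 (not L=0↔0): L: 2 → 1, ΔL = -1 — satisfied.
ΔJ = 0, ±1 (not J=0↔0): J: 1 → 0, ΔJ = -1 — satisfied.
All four E1 rules are satisfied.

allowed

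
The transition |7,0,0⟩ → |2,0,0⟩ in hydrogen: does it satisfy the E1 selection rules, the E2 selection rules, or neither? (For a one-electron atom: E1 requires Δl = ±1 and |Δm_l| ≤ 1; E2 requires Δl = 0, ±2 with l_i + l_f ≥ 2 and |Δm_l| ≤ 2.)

neither

Δl = 0 − 0 = +0; l_i + l_f = 0.
Δm_l = +0.
E1 (Δl = ±1, |Δm_l| ≤ 1): not satisfied.
E2 (Δl = 0,±2, l_i+l_f ≥ 2, |Δm_l| ≤ 2): not satisfied.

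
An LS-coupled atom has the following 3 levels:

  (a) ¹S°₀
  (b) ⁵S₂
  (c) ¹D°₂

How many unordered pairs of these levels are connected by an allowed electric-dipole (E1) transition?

0

(a)–(b): forbidden (ΔS, ΔL, ΔJ).
(a)–(c): forbidden (parity, ΔL, ΔJ).
(b)–(c): forbidden (ΔS, ΔL).
Allowed pairs: 0 of 3.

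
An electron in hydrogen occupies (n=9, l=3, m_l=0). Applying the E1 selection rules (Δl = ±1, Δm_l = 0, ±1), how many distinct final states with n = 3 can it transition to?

E1 requires Δl = ±1, so l_f ∈ {2, 4}; with 0 ≤ l_f ≤ n_f−1 = 2, the allowed l_f values are {2}.
For l_f = 2: m_f ∈ {m_i−1, m_i, m_i+1} ∩ [−2, 2] = {-1, 0, 1} → 3 states.
Total: 3.

3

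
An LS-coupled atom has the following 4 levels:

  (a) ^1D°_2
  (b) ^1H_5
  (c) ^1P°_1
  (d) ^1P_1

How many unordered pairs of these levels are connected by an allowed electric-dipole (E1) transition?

2

(a)–(b): forbidden (ΔL, ΔJ).
(a)–(c): forbidden (parity).
(a)–(d): allowed.
(b)–(c): forbidden (ΔL, ΔJ).
(b)–(d): forbidden (parity, ΔL, ΔJ).
(c)–(d): allowed.
Allowed pairs: 2 of 6.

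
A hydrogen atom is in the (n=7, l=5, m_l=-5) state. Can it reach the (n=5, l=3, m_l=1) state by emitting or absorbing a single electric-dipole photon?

forbidden

Initial l = 5, final l = 3, so Δl = -2. E1 requires Δl = ±1: violated.
Δm_l = 1 − (-5) = +6. E1 requires Δm_l = 0, ±1: violated.
The transition is electric-dipole forbidden.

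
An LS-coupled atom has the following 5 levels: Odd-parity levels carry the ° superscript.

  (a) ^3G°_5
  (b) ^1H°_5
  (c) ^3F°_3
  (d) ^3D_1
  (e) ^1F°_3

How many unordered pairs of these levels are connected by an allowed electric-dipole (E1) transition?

(a)–(b): forbidden (parity, ΔS).
(a)–(c): forbidden (parity, ΔJ).
(a)–(d): forbidden (ΔL, ΔJ).
(a)–(e): forbidden (parity, ΔS, ΔJ).
(b)–(c): forbidden (parity, ΔS, ΔL, ΔJ).
(b)–(d): forbidden (ΔS, ΔL, ΔJ).
(b)–(e): forbidden (parity, ΔL, ΔJ).
(c)–(d): forbidden (ΔJ).
(c)–(e): forbidden (parity, ΔS).
(d)–(e): forbidden (ΔS, ΔJ).
Allowed pairs: 0 of 10.

0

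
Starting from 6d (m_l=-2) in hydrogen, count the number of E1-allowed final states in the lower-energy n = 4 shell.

4

E1 requires Δl = ±1, so l_f ∈ {1, 3}; with 0 ≤ l_f ≤ n_f−1 = 3, the allowed l_f values are {1, 3}.
For l_f = 1: m_f ∈ {m_i−1, m_i, m_i+1} ∩ [−1, 1] = {-1} → 1 state.
For l_f = 3: m_f ∈ {m_i−1, m_i, m_i+1} ∩ [−3, 3] = {-3, -2, -1} → 3 states.
Total: 4.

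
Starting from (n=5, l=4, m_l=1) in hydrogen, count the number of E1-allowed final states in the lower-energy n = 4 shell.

3

E1 requires Δl = ±1, so l_f ∈ {3, 5}; with 0 ≤ l_f ≤ n_f−1 = 3, the allowed l_f values are {3}.
For l_f = 3: m_f ∈ {m_i−1, m_i, m_i+1} ∩ [−3, 3] = {0, 1, 2} → 3 states.
Total: 3.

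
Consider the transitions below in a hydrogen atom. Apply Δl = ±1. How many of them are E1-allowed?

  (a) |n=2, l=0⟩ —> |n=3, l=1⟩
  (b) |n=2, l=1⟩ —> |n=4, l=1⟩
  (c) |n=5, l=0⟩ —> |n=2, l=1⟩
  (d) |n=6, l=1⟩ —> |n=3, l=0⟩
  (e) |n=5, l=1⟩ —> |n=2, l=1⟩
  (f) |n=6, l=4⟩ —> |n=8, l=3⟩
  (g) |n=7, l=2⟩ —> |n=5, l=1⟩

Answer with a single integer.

(a) allowed
(b) forbidden — Δl = +0 (E1 requires Δl = ±1)
(c) allowed
(d) allowed
(e) forbidden — Δl = +0 (E1 requires Δl = ±1)
(f) allowed
(g) allowed
Total allowed: 5 of 7.

5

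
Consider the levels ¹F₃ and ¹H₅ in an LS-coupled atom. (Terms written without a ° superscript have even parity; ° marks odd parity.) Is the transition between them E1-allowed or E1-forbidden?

Initial level: S=0, L=3, J=3, parity even. Final level: S=0, L=5, J=5, parity even.
ΔS = 0: S: 0 → 0 — ✓.
ΔJ = 0, ±1 (not J=0↔0): J: 3 → 5, ΔJ = +2 — ✗.
ΔL = 0, ±1 (not L=0↔0): L: 3 → 5, ΔL = +2 — ✗.
Parity must change: even → even — ✗.
Rule(s) violated: parity, ΔL, ΔJ.

forbidden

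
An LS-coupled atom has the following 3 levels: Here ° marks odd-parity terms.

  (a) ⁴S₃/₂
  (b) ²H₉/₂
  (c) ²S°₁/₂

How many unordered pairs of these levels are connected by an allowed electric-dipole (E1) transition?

0

(a)–(b): forbidden (parity, ΔS, ΔL, ΔJ).
(a)–(c): forbidden (ΔS, ΔL).
(b)–(c): forbidden (ΔL, ΔJ).
Allowed pairs: 0 of 3.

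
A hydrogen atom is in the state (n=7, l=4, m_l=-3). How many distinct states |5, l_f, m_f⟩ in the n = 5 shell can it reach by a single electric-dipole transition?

E1 requires Δl = ±1, so l_f ∈ {3, 5}; with 0 ≤ l_f ≤ n_f−1 = 4, the allowed l_f values are {3}.
For l_f = 3: m_f ∈ {m_i−1, m_i, m_i+1} ∩ [−3, 3] = {-3, -2} → 2 states.
Total: 2.

2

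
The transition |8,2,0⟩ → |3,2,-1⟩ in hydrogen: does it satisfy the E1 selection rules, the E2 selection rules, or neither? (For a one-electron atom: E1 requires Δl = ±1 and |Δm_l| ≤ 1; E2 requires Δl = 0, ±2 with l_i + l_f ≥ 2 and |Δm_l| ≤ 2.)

Δl = 2 − 2 = +0; l_i + l_f = 4.
Δm_l = -1.
E1 (Δl = ±1, |Δm_l| ≤ 1): not satisfied.
E2 (Δl = 0,±2, l_i+l_f ≥ 2, |Δm_l| ≤ 2): satisfied.

E2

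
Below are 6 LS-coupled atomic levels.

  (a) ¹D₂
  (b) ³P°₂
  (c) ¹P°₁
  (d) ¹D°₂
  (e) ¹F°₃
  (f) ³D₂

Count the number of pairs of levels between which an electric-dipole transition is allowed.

4

(a)–(b): forbidden (ΔS).
(a)–(c): allowed.
(a)–(d): allowed.
(a)–(e): allowed.
(a)–(f): forbidden (parity, ΔS).
(b)–(c): forbidden (parity, ΔS).
(b)–(d): forbidden (parity, ΔS).
(b)–(e): forbidden (parity, ΔS, ΔL).
(b)–(f): allowed.
(c)–(d): forbidden (parity).
(c)–(e): forbidden (parity, ΔL, ΔJ).
(c)–(f): forbidden (ΔS).
(d)–(e): forbidden (parity).
(d)–(f): forbidden (ΔS).
(e)–(f): forbidden (ΔS).
Allowed pairs: 4 of 15.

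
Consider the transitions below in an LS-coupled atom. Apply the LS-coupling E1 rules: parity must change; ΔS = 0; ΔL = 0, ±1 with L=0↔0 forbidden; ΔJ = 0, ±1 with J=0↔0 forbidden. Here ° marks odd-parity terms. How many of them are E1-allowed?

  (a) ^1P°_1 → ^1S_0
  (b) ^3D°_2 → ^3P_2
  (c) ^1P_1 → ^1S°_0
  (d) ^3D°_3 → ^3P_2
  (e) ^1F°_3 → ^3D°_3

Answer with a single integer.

(a) allowed
(b) allowed
(c) allowed
(d) allowed
(e) forbidden (parity, ΔS fail)
Total allowed: 4 of 5.

4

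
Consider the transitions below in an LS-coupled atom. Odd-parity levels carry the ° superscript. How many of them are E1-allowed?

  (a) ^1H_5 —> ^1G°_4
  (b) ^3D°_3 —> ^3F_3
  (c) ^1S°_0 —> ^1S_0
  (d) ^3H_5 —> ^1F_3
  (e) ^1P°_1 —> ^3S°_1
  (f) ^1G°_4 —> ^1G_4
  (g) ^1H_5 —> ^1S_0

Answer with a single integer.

(a) allowed
(b) allowed
(c) forbidden (ΔL, ΔJ fail)
(d) forbidden (parity, ΔS, ΔL, ΔJ fail)
(e) forbidden (parity, ΔS fail)
(f) allowed
(g) forbidden (parity, ΔL, ΔJ fail)
Total allowed: 3 of 7.

3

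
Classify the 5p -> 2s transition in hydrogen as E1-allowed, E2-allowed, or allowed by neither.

E1

Δl = 0 − 1 = -1; l_i + l_f = 1.
E1 (Δl = ±1): satisfied.
E2 (Δl = 0,±2, l_i+l_f ≥ 2): not satisfied.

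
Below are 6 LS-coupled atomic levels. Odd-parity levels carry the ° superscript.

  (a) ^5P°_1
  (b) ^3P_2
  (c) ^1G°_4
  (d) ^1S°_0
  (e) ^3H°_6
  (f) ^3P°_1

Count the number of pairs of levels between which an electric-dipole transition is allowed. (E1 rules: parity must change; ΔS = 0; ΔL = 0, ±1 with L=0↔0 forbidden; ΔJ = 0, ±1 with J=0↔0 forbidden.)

(a)–(b): forbidden (ΔS).
(a)–(c): forbidden (parity, ΔS, ΔL, ΔJ).
(a)–(d): forbidden (parity, ΔS).
(a)–(e): forbidden (parity, ΔS, ΔL, ΔJ).
(a)–(f): forbidden (parity, ΔS).
(b)–(c): forbidden (ΔS, ΔL, ΔJ).
(b)–(d): forbidden (ΔS, ΔJ).
(b)–(e): forbidden (ΔL, ΔJ).
(b)–(f): allowed.
(c)–(d): forbidden (parity, ΔL, ΔJ).
(c)–(e): forbidden (parity, ΔS, ΔJ).
(c)–(f): forbidden (parity, ΔS, ΔL, ΔJ).
(d)–(e): forbidden (parity, ΔS, ΔL, ΔJ).
(d)–(f): forbidden (parity, ΔS).
(e)–(f): forbidden (parity, ΔL, ΔJ).
Allowed pairs: 1 of 15.

1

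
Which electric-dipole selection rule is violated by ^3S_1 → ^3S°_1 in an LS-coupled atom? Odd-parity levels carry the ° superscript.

Parity must change: even → odd — passes.
ΔS = 0: S: 1 → 1 — passes.
ΔL = 0, ±1 (not L=0↔0): L: 0 → 0, ΔL = +0 — fails.
ΔJ = 0, ±1 (not J=0↔0): J: 1 → 1, ΔJ = +0 — passes.

the L=0 ↔ L=0 exclusion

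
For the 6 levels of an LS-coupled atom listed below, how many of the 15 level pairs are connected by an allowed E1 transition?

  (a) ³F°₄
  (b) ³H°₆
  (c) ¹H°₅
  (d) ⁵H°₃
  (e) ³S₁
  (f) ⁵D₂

0

(a)–(b): forbidden (parity, ΔL, ΔJ).
(a)–(c): forbidden (parity, ΔS, ΔL).
(a)–(d): forbidden (parity, ΔS, ΔL).
(a)–(e): forbidden (ΔL, ΔJ).
(a)–(f): forbidden (ΔS, ΔJ).
(b)–(c): forbidden (parity, ΔS).
(b)–(d): forbidden (parity, ΔS, ΔJ).
(b)–(e): forbidden (ΔL, ΔJ).
(b)–(f): forbidden (ΔS, ΔL, ΔJ).
(c)–(d): forbidden (parity, ΔS, ΔJ).
(c)–(e): forbidden (ΔS, ΔL, ΔJ).
(c)–(f): forbidden (ΔS, ΔL, ΔJ).
(d)–(e): forbidden (ΔS, ΔL, ΔJ).
(d)–(f): forbidden (ΔL).
(e)–(f): forbidden (parity, ΔS, ΔL).
Allowed pairs: 0 of 15.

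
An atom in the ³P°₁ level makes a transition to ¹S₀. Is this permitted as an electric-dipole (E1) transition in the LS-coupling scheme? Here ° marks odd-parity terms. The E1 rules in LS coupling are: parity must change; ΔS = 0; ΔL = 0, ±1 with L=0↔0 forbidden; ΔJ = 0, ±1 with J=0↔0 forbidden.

Parity must change: odd → even — satisfied.
ΔS = 0: S: 1 → 0 — violated.
ΔL = 0, ±1 (not L=0↔0): L: 1 → 0, ΔL = -1 — satisfied.
ΔJ = 0, ±1 (not J=0↔0): J: 1 → 0, ΔJ = -1 — satisfied.
Rule(s) violated: ΔS.

forbidden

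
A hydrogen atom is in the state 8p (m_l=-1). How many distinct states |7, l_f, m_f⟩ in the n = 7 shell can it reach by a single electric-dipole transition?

E1 requires Δl = ±1, so l_f ∈ {0, 2}; with 0 ≤ l_f ≤ n_f−1 = 6, the allowed l_f values are {0, 2}.
For l_f = 0: m_f ∈ {m_i−1, m_i, m_i+1} ∩ [−0, 0] = {0} → 1 state.
For l_f = 2: m_f ∈ {m_i−1, m_i, m_i+1} ∩ [−2, 2] = {-2, -1, 0} → 3 states.
Total: 4.

4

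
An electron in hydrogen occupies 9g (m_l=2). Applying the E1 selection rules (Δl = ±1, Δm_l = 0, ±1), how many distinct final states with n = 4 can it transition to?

E1 requires Δl = ±1, so l_f ∈ {3, 5}; with 0 ≤ l_f ≤ n_f−1 = 3, the allowed l_f values are {3}.
For l_f = 3: m_f ∈ {m_i−1, m_i, m_i+1} ∩ [−3, 3] = {1, 2, 3} → 3 states.
Total: 3.

3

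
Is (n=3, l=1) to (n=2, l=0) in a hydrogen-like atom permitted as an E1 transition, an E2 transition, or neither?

Δl = 0 − 1 = -1; l_i + l_f = 1.
E1 (Δl = ±1): satisfied.
E2 (Δl = 0,±2, l_i+l_f ≥ 2): not satisfied.

E1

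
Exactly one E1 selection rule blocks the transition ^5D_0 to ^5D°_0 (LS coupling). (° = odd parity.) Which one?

the J=0 ↔ J=0 exclusion

Parity must change: even → odd — satisfied.
ΔS = 0: S: 2 → 2 — satisfied.
ΔL = 0, ±1 (not L=0↔0): L: 2 → 2, ΔL = +0 — satisfied.
ΔJ = 0, ±1 (not J=0↔0): J: 0 → 0, ΔJ = +0 — violated.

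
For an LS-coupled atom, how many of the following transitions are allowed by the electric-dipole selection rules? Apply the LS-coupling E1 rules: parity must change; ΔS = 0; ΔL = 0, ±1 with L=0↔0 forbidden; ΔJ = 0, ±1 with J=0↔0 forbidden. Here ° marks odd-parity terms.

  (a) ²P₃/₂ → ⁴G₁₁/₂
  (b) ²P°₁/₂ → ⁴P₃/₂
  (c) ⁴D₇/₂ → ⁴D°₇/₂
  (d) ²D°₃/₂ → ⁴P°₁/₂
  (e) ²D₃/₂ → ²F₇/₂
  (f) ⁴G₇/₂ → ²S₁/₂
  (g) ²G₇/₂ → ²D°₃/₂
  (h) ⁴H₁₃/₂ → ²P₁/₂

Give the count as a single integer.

(a) forbidden (parity, ΔS, ΔL, ΔJ fail)
(b) forbidden (ΔS fails)
(c) allowed
(d) forbidden (parity, ΔS fail)
(e) forbidden (parity, ΔJ fail)
(f) forbidden (parity, ΔS, ΔL, ΔJ fail)
(g) forbidden (ΔL, ΔJ fail)
(h) forbidden (parity, ΔS, ΔL, ΔJ fail)
Total allowed: 1 of 8.

1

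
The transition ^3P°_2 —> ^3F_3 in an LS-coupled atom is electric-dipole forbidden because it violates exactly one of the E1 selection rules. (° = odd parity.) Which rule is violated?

Parity must change: odd → even — ok.
ΔS = 0: S: 1 → 1 — ok.
ΔL = 0, ±1 (not L=0↔0): L: 1 → 3, ΔL = +2 — fails.
ΔJ = 0, ±1 (not J=0↔0): J: 2 → 3, ΔJ = +1 — ok.

the ΔL = 0, ±1 rule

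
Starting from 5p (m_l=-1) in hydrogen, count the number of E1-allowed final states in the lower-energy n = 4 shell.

E1 requires Δl = ±1, so l_f ∈ {0, 2}; with 0 ≤ l_f ≤ n_f−1 = 3, the allowed l_f values are {0, 2}.
For l_f = 0: m_f ∈ {m_i−1, m_i, m_i+1} ∩ [−0, 0] = {0} → 1 state.
For l_f = 2: m_f ∈ {m_i−1, m_i, m_i+1} ∩ [−2, 2] = {-2, -1, 0} → 3 states.
Total: 4.

4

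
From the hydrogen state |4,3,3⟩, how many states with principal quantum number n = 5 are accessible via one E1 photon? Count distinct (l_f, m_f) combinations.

4

E1 requires Δl = ±1, so l_f ∈ {2, 4}; with 0 ≤ l_f ≤ n_f−1 = 4, the allowed l_f values are {2, 4}.
For l_f = 2: m_f ∈ {m_i−1, m_i, m_i+1} ∩ [−2, 2] = {2} → 1 state.
For l_f = 4: m_f ∈ {m_i−1, m_i, m_i+1} ∩ [−4, 4] = {2, 3, 4} → 3 states.
Total: 4.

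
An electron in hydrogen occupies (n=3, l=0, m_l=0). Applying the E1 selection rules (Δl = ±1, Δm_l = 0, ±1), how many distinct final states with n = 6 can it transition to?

3

E1 requires Δl = ±1, so l_f ∈ {-1, 1}; with 0 ≤ l_f ≤ n_f−1 = 5, the allowed l_f values are {1}.
For l_f = 1: m_f ∈ {m_i−1, m_i, m_i+1} ∩ [−1, 1] = {-1, 0, 1} → 3 states.
Total: 3.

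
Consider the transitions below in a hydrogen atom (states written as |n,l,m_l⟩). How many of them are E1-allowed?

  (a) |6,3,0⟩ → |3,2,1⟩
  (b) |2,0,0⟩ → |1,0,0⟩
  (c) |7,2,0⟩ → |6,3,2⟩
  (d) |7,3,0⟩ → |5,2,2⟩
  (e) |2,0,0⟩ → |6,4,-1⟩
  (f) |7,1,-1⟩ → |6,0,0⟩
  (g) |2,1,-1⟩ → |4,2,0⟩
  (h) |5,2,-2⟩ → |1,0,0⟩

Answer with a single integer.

(a) allowed
(b) forbidden — Δl = +0 (E1 requires Δl = ±1)
(c) forbidden — Δm_l = +2 (E1 requires Δm_l = 0, ±1)
(d) forbidden — Δm_l = +2 (E1 requires Δm_l = 0, ±1)
(e) forbidden — Δl = +4 (E1 requires Δl = ±1)
(f) allowed
(g) allowed
(h) forbidden — Δl = -2 (E1 requires Δl = ±1); Δm_l = +2 (E1 requires Δm_l = 0, ±1)
Total allowed: 3 of 8.

3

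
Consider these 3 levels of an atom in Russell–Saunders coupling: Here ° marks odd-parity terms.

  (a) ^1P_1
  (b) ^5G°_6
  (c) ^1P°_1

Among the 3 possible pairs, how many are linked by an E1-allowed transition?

(a)–(b): forbidden (ΔS, ΔL, ΔJ).
(a)–(c): allowed.
(b)–(c): forbidden (parity, ΔS, ΔL, ΔJ).
Allowed pairs: 1 of 3.

1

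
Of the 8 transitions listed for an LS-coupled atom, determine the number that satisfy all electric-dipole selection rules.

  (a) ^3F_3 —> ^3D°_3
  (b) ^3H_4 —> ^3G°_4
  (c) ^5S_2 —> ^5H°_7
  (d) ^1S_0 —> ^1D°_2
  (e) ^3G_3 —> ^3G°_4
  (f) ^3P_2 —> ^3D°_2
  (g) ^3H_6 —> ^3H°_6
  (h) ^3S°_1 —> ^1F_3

5

(a) allowed
(b) allowed
(c) forbidden (ΔL, ΔJ fail)
(d) forbidden (ΔL, ΔJ fail)
(e) allowed
(f) allowed
(g) allowed
(h) forbidden (ΔS, ΔL, ΔJ fail)
Total allowed: 5 of 8.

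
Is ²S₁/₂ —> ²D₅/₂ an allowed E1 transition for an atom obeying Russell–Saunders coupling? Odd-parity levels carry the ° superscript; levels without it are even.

forbidden

ΔS = 0: S: 1/2 → 1/2 — ok.
ΔL = 0, ±1 (not L=0↔0): L: 0 → 2, ΔL = +2 — fails.
Parity must change: even → even — fails.
ΔJ = 0, ±1 (not J=0↔0): J: 1/2 → 5/2, ΔJ = +2 — fails.
Rule(s) violated: parity, ΔL, ΔJ.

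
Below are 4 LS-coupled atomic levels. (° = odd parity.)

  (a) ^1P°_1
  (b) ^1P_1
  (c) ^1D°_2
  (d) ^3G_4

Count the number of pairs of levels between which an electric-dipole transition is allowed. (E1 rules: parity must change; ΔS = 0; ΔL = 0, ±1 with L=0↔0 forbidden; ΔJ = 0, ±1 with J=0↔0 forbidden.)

(a)–(b): allowed.
(a)–(c): forbidden (parity).
(a)–(d): forbidden (ΔS, ΔL, ΔJ).
(b)–(c): allowed.
(b)–(d): forbidden (parity, ΔS, ΔL, ΔJ).
(c)–(d): forbidden (ΔS, ΔL, ΔJ).
Allowed pairs: 2 of 6.

2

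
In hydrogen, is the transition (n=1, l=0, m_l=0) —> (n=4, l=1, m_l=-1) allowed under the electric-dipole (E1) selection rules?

allowed

l: 0 → 1 (Δl = +1). Δl = ±1 passes.
Δm_l = -1 − (0) = -1. E1 requires Δm_l = 0, ±1: passes.
All E1 selection rules are satisfied.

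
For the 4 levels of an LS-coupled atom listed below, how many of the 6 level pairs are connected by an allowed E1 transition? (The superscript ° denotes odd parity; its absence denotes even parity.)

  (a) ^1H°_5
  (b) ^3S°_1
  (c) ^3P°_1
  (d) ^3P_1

(a)–(b): forbidden (parity, ΔS, ΔL, ΔJ).
(a)–(c): forbidden (parity, ΔS, ΔL, ΔJ).
(a)–(d): forbidden (ΔS, ΔL, ΔJ).
(b)–(c): forbidden (parity).
(b)–(d): allowed.
(c)–(d): allowed.
Allowed pairs: 2 of 6.

2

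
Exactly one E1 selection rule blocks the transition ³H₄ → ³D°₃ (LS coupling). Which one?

the ΔL = 0, ±1 rule

Initial level: S=1, L=5, J=4, parity even. Final level: S=1, L=2, J=3, parity odd.
ΔL = 0, ±1 (not L=0↔0): L: 5 → 2, ΔL = -3 — fails.
Parity must change: even → odd — passes.
ΔJ = 0, ±1 (not J=0↔0): J: 4 → 3, ΔJ = -1 — passes.
ΔS = 0: S: 1 → 1 — passes.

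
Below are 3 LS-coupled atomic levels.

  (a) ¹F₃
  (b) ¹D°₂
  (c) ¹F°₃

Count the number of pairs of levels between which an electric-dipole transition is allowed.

(a)–(b): allowed.
(a)–(c): allowed.
(b)–(c): forbidden (parity).
Allowed pairs: 2 of 3.

2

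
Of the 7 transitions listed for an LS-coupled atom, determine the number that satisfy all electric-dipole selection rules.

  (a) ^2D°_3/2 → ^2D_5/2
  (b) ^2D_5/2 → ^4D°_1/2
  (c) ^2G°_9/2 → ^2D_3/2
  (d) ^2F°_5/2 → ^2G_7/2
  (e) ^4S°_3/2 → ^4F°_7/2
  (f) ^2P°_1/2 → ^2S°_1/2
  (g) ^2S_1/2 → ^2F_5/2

(a) allowed
(b) forbidden (ΔS, ΔJ fail)
(c) forbidden (ΔL, ΔJ fail)
(d) allowed
(e) forbidden (parity, ΔL, ΔJ fail)
(f) forbidden (parity fails)
(g) forbidden (parity, ΔL, ΔJ fail)
Total allowed: 2 of 7.

2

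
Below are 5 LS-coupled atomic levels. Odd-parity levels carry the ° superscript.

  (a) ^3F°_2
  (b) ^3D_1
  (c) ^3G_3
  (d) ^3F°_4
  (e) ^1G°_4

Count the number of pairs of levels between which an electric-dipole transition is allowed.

(a)–(b): allowed.
(a)–(c): allowed.
(a)–(d): forbidden (parity, ΔJ).
(a)–(e): forbidden (parity, ΔS, ΔJ).
(b)–(c): forbidden (parity, ΔL, ΔJ).
(b)–(d): forbidden (ΔJ).
(b)–(e): forbidden (ΔS, ΔL, ΔJ).
(c)–(d): allowed.
(c)–(e): forbidden (ΔS).
(d)–(e): forbidden (parity, ΔS).
Allowed pairs: 3 of 10.

3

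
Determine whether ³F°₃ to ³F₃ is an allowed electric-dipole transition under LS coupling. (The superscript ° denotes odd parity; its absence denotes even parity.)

allowed

ΔS = 0: S: 1 → 1 — satisfied.
Parity must change: odd → even — satisfied.
ΔL = 0, ±1 (not L=0↔0): L: 3 → 3, ΔL = +0 — satisfied.
ΔJ = 0, ±1 (not J=0↔0): J: 3 → 3, ΔJ = +0 — satisfied.
All four E1 rules are satisfied.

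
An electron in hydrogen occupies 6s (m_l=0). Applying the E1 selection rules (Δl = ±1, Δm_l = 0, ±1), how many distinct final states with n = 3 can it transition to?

3

E1 requires Δl = ±1, so l_f ∈ {-1, 1}; with 0 ≤ l_f ≤ n_f−1 = 2, the allowed l_f values are {1}.
For l_f = 1: m_f ∈ {m_i−1, m_i, m_i+1} ∩ [−1, 1] = {-1, 0, 1} → 3 states.
Total: 3.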